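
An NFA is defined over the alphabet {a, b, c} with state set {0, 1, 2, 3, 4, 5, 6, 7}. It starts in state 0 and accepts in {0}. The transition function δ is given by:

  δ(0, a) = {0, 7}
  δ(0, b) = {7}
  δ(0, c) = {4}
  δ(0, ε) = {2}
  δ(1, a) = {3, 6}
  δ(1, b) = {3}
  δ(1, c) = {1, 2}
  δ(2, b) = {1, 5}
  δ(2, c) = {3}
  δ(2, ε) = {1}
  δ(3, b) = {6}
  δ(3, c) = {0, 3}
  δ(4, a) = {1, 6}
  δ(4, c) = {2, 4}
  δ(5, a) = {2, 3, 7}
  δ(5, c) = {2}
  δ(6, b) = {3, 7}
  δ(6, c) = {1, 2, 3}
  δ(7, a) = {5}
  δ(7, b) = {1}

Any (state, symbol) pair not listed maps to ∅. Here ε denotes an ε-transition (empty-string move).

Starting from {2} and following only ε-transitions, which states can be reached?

{1, 2}

Begin with {2}.
ε-move 2 → 1; add 1.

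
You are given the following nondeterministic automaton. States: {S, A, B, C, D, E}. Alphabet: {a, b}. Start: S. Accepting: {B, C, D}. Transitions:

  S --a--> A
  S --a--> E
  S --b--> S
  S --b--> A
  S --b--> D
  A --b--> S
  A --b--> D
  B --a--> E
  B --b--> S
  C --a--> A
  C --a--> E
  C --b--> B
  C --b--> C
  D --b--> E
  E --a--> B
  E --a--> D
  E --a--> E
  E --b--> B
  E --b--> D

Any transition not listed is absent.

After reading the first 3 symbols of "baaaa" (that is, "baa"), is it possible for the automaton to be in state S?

Start in {S}.
Read 'b': S→{S, A, D}; now {S, A, D}.
Read 'a': S→{A, E}, A→∅, D→∅; now {A, E}.
Read 'a': A→∅, E→{B, D, E}; now {B, D, E}.
State S is not in {B, D, E}.

No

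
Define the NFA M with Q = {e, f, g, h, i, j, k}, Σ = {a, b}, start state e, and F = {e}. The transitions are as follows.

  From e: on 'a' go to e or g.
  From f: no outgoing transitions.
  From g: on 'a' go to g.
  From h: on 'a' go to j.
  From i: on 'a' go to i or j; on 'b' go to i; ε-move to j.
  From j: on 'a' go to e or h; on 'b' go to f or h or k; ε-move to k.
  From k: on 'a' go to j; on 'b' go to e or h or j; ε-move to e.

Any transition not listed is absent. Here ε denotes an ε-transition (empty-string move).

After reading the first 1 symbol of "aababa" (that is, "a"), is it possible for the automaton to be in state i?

No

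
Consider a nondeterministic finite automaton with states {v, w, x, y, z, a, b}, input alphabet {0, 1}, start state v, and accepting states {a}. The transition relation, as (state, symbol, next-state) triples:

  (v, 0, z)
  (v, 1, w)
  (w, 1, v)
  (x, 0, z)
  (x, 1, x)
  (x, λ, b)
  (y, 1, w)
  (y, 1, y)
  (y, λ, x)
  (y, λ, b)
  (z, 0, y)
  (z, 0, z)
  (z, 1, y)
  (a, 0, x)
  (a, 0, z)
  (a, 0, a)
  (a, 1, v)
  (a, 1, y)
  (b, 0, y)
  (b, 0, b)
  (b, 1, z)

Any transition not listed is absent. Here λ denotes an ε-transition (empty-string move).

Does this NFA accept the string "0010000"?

No

Start in {v}.
Read '0': v→{z}; now {z}.
Read '0': z→{y, z}; union {y, z}; ε-closure = {x, y, z, b}.
Read '1': x→{x}, y→{w, y}, z→{y}, b→{z}; union {w, x, y, z}; ε-closure = {w, x, y, z, b}.
Read '0': w→∅, x→{z}, y→∅, z→{y, z}, b→{y, b}; union {y, z, b}; ε-closure = {x, y, z, b}.
Read '0': x→{z}, y→∅, z→{y, z}, b→{y, b}; union {y, z, b}; ε-closure = {x, y, z, b}.
Read '0': x→{z}, y→∅, z→{y, z}, b→{y, b}; union {y, z, b}; ε-closure = {x, y, z, b}.
Read '0': x→{z}, y→∅, z→{y, z}, b→{y, b}; union {y, z, b}; ε-closure = {x, y, z, b}.
The final set {x, y, z, b} contains no accepting state.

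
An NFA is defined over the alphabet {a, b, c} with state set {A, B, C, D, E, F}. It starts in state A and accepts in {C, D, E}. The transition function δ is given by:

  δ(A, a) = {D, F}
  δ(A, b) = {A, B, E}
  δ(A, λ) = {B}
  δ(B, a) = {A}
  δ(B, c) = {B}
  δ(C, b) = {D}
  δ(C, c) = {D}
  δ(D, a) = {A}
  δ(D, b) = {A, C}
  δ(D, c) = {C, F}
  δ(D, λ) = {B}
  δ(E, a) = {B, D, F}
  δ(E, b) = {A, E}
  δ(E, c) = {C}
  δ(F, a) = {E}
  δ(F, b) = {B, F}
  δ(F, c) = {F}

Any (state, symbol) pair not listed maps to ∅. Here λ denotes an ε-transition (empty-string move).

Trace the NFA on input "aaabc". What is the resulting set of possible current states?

{B, C, D, F}

Start: ε-closure({A}) = {A, B}.
Read 'a': {A, B} → {A, B, D, F}.
Read 'a': {A, B, D, F} → {A, B, D, E, F}.
Read 'a': {A, B, D, E, F} → {A, B, D, E, F}.
Read 'b': {A, B, D, E, F} → {A, B, C, E, F}.
Read 'c': {A, B, C, E, F} → {B, C, D, F}.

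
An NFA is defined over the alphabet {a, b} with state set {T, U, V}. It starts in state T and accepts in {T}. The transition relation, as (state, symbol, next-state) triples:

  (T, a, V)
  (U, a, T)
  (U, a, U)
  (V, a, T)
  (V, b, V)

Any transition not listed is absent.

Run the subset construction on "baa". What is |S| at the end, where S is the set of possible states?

Start in {T}.
Read 'b': T→∅; now ∅.
The set is empty and remains empty for the remaining 2 symbols.
That set has 0 states.

0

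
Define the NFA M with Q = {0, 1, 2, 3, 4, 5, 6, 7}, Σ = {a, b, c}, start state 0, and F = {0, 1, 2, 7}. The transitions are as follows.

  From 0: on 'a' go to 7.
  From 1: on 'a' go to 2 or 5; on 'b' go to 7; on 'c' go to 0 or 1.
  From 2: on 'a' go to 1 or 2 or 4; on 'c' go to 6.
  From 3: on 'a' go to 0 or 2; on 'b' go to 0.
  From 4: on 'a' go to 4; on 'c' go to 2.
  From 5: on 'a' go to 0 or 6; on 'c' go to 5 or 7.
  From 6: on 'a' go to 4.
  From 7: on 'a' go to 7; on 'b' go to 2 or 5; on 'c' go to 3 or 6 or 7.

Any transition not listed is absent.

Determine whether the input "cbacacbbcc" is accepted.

Start in {0}.
Read 'c': {0} → ∅.
The set is empty and remains empty for the remaining 9 symbols.
The final set ∅ contains no accepting state.

No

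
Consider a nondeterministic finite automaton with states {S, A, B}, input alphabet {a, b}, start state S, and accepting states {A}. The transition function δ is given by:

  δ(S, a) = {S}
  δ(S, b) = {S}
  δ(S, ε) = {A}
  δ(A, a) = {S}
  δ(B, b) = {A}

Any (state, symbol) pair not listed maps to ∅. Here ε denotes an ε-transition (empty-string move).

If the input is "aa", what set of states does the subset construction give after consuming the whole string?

{S, A}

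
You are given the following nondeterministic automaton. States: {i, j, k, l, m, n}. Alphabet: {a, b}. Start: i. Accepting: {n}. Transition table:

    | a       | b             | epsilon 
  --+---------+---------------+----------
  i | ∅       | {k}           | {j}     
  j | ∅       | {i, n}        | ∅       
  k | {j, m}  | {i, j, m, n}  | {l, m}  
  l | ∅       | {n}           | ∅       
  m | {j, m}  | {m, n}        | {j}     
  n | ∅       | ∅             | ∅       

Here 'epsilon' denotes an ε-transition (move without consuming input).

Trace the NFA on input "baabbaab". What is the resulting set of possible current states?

{i, j, m, n}

Start: ε-closure({i}) = {i, j}.
Read 'b': {i, j} → {i, j, k, l, m, n}.
Read 'a': {i, j, k, l, m, n} → {j, m}.
Read 'a': {j, m} → {j, m}.
Read 'b': {j, m} → {i, j, m, n}.
Read 'b': {i, j, m, n} → {i, j, k, l, m, n}.
Read 'a': {i, j, k, l, m, n} → {j, m}.
Read 'a': {j, m} → {j, m}.
Read 'b': {j, m} → {i, j, m, n}.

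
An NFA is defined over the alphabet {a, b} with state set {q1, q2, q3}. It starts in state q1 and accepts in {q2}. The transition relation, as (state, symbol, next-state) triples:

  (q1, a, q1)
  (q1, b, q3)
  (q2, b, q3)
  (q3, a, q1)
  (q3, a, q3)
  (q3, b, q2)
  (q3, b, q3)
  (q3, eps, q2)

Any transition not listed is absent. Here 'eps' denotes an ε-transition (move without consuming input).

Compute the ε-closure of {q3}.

Begin with {q3}.
ε-move q3 → q2; add q2.

{q2, q3}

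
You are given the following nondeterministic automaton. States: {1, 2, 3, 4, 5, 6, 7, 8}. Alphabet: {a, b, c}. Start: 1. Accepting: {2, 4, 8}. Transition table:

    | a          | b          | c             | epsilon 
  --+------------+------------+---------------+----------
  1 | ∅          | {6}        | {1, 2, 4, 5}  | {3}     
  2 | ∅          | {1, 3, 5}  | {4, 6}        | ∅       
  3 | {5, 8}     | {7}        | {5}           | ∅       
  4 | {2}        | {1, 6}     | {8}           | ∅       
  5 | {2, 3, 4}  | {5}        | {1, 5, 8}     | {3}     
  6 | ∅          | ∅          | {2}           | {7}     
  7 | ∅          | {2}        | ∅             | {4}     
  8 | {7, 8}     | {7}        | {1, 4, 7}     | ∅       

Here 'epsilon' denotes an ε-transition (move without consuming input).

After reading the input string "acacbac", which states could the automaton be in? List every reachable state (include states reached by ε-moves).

{1, 3, 4, 5, 6, 7, 8}

Start: ε-closure({1}) = {1, 3}.
Read 'a': 1→∅, 3→{5, 8}; union {5, 8}; ε-closure = {3, 5, 8}.
Read 'c': 3→{5}, 5→{1, 5, 8}, 8→{1, 4, 7}; union {1, 4, 5, 7, 8}; ε-closure = {1, 3, 4, 5, 7, 8}.
Read 'a': 1→∅, 3→{5, 8}, 4→{2}, 5→{2, 3, 4}, 7→∅, 8→{7, 8}; now {2, 3, 4, 5, 7, 8}.
Read 'c': 2→{4, 6}, 3→{5}, 4→{8}, 5→{1, 5, 8}, 7→∅, 8→{1, 4, 7}; union {1, 4, 5, 6, 7, 8}; ε-closure = {1, 3, 4, 5, 6, 7, 8}.
Read 'b': 1→{6}, 3→{7}, 4→{1, 6}, 5→{5}, 6→∅, 7→{2}, 8→{7}; union {1, 2, 5, 6, 7}; ε-closure = {1, 2, 3, 4, 5, 6, 7}.
Read 'a': 1→∅, 2→∅, 3→{5, 8}, 4→{2}, 5→{2, 3, 4}, 6→∅, 7→∅; now {2, 3, 4, 5, 8}.
Read 'c': 2→{4, 6}, 3→{5}, 4→{8}, 5→{1, 5, 8}, 8→{1, 4, 7}; union {1, 4, 5, 6, 7, 8}; ε-closure = {1, 3, 4, 5, 6, 7, 8}.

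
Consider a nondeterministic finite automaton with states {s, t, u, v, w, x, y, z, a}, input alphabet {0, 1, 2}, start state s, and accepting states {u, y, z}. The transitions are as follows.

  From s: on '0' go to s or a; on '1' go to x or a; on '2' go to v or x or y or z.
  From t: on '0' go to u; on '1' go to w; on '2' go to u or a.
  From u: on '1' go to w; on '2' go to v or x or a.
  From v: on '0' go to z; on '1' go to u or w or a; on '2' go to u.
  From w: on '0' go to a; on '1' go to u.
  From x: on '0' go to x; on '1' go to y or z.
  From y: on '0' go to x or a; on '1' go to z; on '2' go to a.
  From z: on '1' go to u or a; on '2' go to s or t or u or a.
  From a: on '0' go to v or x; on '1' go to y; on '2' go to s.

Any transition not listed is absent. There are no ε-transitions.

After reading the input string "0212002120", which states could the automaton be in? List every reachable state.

Start in {s}.
Read '0': {s} → {s, a}.
Read '2': {s, a} → {s, v, x, y, z}.
Read '1': {s, v, x, y, z} → {u, w, x, y, z, a}.
Read '2': {u, w, x, y, z, a} → {s, t, u, v, x, a}.
Read '0': {s, t, u, v, x, a} → {s, u, v, x, z, a}.
Read '0': {s, u, v, x, z, a} → {s, v, x, z, a}.
Read '2': {s, v, x, z, a} → {s, t, u, v, x, y, z, a}.
Read '1': {s, t, u, v, x, y, z, a} → {u, w, x, y, z, a}.
Read '2': {u, w, x, y, z, a} → {s, t, u, v, x, a}.
Read '0': {s, t, u, v, x, a} → {s, u, v, x, z, a}.

{s, u, v, x, z, a}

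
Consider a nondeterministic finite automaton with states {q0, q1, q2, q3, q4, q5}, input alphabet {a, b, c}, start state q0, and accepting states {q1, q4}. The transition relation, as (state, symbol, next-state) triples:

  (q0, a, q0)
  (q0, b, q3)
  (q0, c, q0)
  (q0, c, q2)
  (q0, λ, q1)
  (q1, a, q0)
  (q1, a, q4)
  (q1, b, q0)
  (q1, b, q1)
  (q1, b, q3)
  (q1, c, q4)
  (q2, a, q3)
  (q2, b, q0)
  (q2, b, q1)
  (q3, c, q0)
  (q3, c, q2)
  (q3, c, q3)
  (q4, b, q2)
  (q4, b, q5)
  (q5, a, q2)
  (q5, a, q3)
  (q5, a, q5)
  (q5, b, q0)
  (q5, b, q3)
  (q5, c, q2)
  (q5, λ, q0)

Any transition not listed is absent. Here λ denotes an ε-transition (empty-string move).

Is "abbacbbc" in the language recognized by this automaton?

Start: ε-closure({q0}) = {q0, q1}.
Read 'a': q0→{q0}, q1→{q0, q4}; union {q0, q4}; ε-closure = {q0, q1, q4}.
Read 'b': q0→{q3}, q1→{q0, q1, q3}, q4→{q2, q5}; now {q0, q1, q2, q3, q5}.
Read 'b': q0→{q3}, q1→{q0, q1, q3}, q2→{q0, q1}, q3→∅, q5→{q0, q3}; now {q0, q1, q3}.
Read 'a': q0→{q0}, q1→{q0, q4}, q3→∅; union {q0, q4}; ε-closure = {q0, q1, q4}.
Read 'c': q0→{q0, q2}, q1→{q4}, q4→∅; union {q0, q2, q4}; ε-closure = {q0, q1, q2, q4}.
Read 'b': q0→{q3}, q1→{q0, q1, q3}, q2→{q0, q1}, q4→{q2, q5}; now {q0, q1, q2, q3, q5}.
Read 'b': q0→{q3}, q1→{q0, q1, q3}, q2→{q0, q1}, q3→∅, q5→{q0, q3}; now {q0, q1, q3}.
Read 'c': q0→{q0, q2}, q1→{q4}, q3→{q0, q2, q3}; union {q0, q2, q3, q4}; ε-closure = {q0, q1, q2, q3, q4}.
The final set {q0, q1, q2, q3, q4} contains the accepting states q1, q4.

Yes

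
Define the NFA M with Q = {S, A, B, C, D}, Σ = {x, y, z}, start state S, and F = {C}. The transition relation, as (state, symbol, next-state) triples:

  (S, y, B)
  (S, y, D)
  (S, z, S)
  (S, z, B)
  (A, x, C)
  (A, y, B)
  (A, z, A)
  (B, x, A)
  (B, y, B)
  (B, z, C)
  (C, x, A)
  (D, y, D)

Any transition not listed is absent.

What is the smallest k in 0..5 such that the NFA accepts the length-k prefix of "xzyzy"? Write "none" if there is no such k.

Start in {S}.
Read 'x': {S} → ∅.
The set is empty and remains empty for the remaining 4 symbols.
No reachable set along the way intersects F.

none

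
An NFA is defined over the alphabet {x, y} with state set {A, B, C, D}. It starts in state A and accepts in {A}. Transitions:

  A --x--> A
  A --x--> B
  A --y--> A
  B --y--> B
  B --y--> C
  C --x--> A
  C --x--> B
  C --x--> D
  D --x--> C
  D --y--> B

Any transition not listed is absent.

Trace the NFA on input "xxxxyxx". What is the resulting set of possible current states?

Start in {A}.
Read 'x': {A} → {A, B}.
Read 'x': {A, B} → {A, B}.
Read 'x': {A, B} → {A, B}.
Read 'x': {A, B} → {A, B}.
Read 'y': {A, B} → {A, B, C}.
Read 'x': {A, B, C} → {A, B, D}.
Read 'x': {A, B, D} → {A, B, C}.

{A, B, C}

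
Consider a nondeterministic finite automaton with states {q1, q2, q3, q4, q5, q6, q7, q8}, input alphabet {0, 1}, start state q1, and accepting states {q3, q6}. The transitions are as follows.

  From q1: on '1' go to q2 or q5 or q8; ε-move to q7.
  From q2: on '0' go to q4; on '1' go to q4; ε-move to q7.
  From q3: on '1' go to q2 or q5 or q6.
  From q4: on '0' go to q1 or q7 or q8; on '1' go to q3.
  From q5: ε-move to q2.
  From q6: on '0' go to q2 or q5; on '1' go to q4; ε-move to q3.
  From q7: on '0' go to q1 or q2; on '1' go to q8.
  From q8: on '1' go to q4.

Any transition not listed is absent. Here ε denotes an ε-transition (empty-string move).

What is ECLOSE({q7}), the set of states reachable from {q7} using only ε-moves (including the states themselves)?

{q7}

Begin with {q7}.
No ε-moves leave this set, so the closure equals the set itself.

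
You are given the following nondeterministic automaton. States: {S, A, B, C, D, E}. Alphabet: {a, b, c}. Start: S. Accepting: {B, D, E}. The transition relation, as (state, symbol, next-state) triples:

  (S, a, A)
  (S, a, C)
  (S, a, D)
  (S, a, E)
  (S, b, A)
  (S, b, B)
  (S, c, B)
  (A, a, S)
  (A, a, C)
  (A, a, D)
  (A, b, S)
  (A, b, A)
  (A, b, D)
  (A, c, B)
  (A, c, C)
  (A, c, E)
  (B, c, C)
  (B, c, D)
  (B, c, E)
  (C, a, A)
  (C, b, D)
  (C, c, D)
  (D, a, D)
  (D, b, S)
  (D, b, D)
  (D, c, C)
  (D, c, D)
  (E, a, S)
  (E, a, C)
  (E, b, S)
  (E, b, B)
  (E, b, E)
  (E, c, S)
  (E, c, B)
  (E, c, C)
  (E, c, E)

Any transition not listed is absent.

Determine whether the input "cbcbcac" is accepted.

No

Start in {S}.
Read 'c': {S} → {B}.
Read 'b': {B} → ∅.
The set is empty and remains empty for the remaining 5 symbols.
The final set ∅ contains no accepting state.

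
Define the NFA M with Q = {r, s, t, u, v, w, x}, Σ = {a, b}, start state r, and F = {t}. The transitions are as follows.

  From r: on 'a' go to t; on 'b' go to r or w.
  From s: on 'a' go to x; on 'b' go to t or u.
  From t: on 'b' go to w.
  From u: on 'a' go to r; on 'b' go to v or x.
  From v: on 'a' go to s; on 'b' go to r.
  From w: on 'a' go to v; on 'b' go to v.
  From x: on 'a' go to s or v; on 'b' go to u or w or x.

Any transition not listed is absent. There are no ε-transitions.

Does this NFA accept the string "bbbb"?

No

Start in {r}.
Read 'b': {r} → {r, w}.
Read 'b': {r, w} → {r, v, w}.
Read 'b': {r, v, w} → {r, v, w}.
Read 'b': {r, v, w} → {r, v, w}.
The final set {r, v, w} contains no accepting state.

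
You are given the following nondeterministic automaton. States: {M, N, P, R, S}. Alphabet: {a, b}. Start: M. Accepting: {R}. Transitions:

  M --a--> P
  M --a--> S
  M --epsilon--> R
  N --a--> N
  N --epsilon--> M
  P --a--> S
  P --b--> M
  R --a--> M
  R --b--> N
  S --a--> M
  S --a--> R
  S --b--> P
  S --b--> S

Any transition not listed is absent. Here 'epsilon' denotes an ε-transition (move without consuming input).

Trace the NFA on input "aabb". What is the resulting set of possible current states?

{M, N, P, R, S}

Start: ε-closure({M}) = {M, R}.
Read 'a': M→{P, S}, R→{M}; union {M, P, S}; ε-closure = {M, P, R, S}.
Read 'a': M→{P, S}, P→{S}, R→{M}, S→{M, R}; now {M, P, R, S}.
Read 'b': M→∅, P→{M}, R→{N}, S→{P, S}; union {M, N, P, S}; ε-closure = {M, N, P, R, S}.
Read 'b': M→∅, N→∅, P→{M}, R→{N}, S→{P, S}; union {M, N, P, S}; ε-closure = {M, N, P, R, S}.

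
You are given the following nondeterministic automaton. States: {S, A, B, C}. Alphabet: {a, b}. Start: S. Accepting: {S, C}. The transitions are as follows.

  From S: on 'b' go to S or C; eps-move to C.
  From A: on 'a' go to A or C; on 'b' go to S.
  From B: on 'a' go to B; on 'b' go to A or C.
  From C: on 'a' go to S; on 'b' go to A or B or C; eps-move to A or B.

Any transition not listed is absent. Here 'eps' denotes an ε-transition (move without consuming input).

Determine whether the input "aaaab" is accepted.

Yes

Start: ε-closure({S}) = {S, A, B, C}.
Read 'a': S→∅, A→{A, C}, B→{B}, C→{S}; now {S, A, B, C}.
Read 'a': S→∅, A→{A, C}, B→{B}, C→{S}; now {S, A, B, C}.
Read 'a': S→∅, A→{A, C}, B→{B}, C→{S}; now {S, A, B, C}.
Read 'a': S→∅, A→{A, C}, B→{B}, C→{S}; now {S, A, B, C}.
Read 'b': S→{S, C}, A→{S}, B→{A, C}, C→{A, B, C}; now {S, A, B, C}.
The final set {S, A, B, C} contains the accepting states S, C.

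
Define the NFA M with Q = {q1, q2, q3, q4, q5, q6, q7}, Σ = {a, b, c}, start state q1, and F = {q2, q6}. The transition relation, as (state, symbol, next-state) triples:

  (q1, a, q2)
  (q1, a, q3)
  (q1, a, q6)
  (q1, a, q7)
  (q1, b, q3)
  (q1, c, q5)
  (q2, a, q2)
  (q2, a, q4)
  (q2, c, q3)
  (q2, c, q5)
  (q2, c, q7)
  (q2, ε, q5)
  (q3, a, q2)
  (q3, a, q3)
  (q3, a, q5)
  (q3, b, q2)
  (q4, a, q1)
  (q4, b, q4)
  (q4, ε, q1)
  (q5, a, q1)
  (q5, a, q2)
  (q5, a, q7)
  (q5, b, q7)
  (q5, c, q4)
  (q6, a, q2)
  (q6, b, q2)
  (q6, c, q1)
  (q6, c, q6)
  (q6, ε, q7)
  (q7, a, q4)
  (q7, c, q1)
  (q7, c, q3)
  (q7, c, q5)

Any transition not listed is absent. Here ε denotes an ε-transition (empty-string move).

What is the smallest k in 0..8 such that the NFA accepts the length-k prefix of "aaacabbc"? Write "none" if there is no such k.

1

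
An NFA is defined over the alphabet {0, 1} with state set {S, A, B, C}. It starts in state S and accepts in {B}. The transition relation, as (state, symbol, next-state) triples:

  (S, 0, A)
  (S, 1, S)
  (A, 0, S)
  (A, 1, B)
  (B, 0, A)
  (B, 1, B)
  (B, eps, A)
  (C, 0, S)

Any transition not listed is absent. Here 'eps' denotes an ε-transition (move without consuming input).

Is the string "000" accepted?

Start in {S}.
Read '0': {S} → {A}.
Read '0': {A} → {S}.
Read '0': {S} → {A}.
The final set {A} contains no accepting state.

No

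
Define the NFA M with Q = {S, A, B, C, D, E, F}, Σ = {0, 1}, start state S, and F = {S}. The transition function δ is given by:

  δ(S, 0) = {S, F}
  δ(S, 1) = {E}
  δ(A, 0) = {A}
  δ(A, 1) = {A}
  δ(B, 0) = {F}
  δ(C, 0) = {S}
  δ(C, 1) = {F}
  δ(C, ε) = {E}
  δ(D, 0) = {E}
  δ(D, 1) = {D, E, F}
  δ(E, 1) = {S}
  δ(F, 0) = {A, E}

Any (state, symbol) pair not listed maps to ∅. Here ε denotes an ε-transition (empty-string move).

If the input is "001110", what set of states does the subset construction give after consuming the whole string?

Start in {S}.
Read '0': S→{S, F}; now {S, F}.
Read '0': S→{S, F}, F→{A, E}; now {S, A, E, F}.
Read '1': S→{E}, A→{A}, E→{S}, F→∅; now {S, A, E}.
Read '1': S→{E}, A→{A}, E→{S}; now {S, A, E}.
Read '1': S→{E}, A→{A}, E→{S}; now {S, A, E}.
Read '0': S→{S, F}, A→{A}, E→∅; now {S, A, F}.

{S, A, F}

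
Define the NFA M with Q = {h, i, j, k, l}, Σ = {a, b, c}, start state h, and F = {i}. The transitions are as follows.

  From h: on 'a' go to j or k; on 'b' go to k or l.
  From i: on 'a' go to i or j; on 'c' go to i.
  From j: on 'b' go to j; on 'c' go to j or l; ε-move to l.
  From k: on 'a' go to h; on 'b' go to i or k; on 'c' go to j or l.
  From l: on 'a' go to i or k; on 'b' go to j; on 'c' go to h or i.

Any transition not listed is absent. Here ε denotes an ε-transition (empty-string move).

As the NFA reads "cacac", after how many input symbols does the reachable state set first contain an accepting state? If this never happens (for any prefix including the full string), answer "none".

Start in {h}.
Read 'c': h→∅; now ∅.
The set is empty and remains empty for the remaining 4 symbols.
No reachable set along the way intersects F.

none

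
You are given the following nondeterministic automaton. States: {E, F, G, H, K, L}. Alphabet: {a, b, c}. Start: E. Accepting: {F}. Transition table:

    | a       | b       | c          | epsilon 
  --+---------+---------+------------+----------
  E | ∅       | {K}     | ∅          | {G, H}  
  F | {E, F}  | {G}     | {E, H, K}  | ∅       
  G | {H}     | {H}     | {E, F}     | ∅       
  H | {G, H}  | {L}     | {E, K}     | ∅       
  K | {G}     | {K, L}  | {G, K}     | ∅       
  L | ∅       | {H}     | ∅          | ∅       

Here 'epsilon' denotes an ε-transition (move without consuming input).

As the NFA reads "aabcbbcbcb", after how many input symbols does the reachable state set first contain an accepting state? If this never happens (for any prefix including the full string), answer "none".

none

Start: ε-closure({E}) = {E, G, H}.
Read 'a': {E, G, H} → {G, H}.
Read 'a': {G, H} → {G, H}.
Read 'b': {G, H} → {H, L}.
Read 'c': {H, L} → {E, G, H, K}.
Read 'b': {E, G, H, K} → {H, K, L}.
Read 'b': {H, K, L} → {H, K, L}.
Read 'c': {H, K, L} → {E, G, H, K}.
Read 'b': {E, G, H, K} → {H, K, L}.
Read 'c': {H, K, L} → {E, G, H, K}.
Read 'b': {E, G, H, K} → {H, K, L}.
No reachable set along the way intersects F.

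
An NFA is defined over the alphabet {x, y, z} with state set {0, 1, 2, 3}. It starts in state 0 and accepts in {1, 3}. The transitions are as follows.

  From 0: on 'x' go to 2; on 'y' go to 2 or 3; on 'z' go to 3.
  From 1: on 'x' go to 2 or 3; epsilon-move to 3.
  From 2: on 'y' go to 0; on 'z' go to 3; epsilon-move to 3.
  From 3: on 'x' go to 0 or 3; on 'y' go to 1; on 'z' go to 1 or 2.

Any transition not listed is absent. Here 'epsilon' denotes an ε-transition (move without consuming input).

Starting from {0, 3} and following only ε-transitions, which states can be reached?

{0, 3}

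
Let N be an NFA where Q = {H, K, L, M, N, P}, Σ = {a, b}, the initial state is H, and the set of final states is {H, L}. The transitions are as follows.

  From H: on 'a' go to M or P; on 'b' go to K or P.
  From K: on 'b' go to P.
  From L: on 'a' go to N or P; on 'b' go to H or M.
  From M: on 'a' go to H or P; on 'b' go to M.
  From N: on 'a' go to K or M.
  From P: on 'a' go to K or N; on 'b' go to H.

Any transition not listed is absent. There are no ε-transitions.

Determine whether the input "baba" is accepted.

No

Start in {H}.
Read 'b': H→{K, P}; now {K, P}.
Read 'a': K→∅, P→{K, N}; now {K, N}.
Read 'b': K→{P}, N→∅; now {P}.
Read 'a': P→{K, N}; now {K, N}.
The final set {K, N} contains no accepting state.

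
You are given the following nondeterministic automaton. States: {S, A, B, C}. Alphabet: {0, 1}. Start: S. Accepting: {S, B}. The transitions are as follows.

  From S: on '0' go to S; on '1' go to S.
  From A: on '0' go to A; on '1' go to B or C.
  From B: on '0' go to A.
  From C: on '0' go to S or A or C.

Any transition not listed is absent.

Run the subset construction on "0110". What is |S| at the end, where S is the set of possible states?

1

Start in {S}.
Read '0': {S} → {S}.
Read '1': {S} → {S}.
Read '1': {S} → {S}.
Read '0': {S} → {S}.
That set has 1 state.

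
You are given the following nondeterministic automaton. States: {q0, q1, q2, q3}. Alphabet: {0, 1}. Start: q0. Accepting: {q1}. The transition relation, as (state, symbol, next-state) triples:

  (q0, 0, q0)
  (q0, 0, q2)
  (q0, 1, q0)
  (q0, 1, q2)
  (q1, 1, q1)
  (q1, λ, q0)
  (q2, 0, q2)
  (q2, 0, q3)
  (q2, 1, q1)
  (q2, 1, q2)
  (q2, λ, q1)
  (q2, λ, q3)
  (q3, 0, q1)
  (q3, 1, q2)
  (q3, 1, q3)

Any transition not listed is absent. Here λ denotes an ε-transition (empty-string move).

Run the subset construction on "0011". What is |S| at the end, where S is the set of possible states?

4

Start in {q0}.
Read '0': q0→{q0, q2}; union {q0, q2}; ε-closure = {q0, q1, q2, q3}.
Read '0': q0→{q0, q2}, q1→∅, q2→{q2, q3}, q3→{q1}; now {q0, q1, q2, q3}.
Read '1': q0→{q0, q2}, q1→{q1}, q2→{q1, q2}, q3→{q2, q3}; now {q0, q1, q2, q3}.
Read '1': q0→{q0, q2}, q1→{q1}, q2→{q1, q2}, q3→{q2, q3}; now {q0, q1, q2, q3}.
That set has 4 states.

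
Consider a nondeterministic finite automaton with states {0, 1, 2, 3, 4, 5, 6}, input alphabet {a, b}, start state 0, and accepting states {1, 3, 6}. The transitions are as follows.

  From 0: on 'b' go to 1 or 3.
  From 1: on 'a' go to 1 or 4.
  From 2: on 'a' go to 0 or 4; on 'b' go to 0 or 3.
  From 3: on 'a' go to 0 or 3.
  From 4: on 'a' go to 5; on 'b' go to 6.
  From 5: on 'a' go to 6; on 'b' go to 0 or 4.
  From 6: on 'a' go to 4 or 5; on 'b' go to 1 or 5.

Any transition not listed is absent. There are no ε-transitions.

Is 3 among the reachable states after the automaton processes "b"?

Yes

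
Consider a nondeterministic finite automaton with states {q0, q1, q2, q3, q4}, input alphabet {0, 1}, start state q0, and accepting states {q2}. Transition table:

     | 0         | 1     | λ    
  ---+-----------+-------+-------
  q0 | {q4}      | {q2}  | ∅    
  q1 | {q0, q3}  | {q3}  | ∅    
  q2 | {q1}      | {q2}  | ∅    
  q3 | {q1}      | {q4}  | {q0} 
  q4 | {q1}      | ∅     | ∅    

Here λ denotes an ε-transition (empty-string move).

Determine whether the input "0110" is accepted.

No

Start in {q0}.
Read '0': {q0} → {q4}.
Read '1': {q4} → ∅.
The set is empty and remains empty for the remaining 2 symbols.
The final set ∅ contains no accepting state.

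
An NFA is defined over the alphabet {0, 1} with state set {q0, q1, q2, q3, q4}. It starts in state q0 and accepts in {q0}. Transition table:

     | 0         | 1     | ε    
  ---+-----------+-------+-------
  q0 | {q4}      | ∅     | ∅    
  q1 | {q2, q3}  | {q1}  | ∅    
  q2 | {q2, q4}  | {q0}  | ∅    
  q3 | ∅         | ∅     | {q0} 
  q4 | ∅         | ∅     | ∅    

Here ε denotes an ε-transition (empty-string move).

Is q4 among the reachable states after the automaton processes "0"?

Yes

Start in {q0}.
Read '0': {q0} → {q4}.
State q4 is in {q4}.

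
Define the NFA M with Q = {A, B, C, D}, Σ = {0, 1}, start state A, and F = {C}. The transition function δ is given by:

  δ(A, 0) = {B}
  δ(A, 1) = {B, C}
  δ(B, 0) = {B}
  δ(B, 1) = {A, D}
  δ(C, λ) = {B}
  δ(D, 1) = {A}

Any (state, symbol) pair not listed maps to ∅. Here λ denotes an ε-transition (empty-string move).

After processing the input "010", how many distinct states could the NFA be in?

1

Start in {A}.
Read '0': {A} → {B}.
Read '1': {B} → {A, D}.
Read '0': {A, D} → {B}.
That set has 1 state.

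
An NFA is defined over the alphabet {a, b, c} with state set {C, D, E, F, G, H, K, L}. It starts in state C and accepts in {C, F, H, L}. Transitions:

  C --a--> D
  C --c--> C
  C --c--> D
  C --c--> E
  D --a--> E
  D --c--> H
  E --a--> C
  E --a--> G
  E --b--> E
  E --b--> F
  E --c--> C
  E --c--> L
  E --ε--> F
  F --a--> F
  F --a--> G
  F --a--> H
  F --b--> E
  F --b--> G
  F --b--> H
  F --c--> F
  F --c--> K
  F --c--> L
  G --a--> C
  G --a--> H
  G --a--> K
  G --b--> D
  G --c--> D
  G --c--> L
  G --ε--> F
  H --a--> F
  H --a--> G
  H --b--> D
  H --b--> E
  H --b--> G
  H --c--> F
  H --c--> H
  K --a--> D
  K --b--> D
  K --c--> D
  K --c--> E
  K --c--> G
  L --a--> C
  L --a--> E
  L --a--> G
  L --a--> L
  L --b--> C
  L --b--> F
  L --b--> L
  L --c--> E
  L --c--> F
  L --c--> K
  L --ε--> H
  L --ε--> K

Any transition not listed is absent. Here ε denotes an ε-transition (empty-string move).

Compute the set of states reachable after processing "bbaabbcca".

∅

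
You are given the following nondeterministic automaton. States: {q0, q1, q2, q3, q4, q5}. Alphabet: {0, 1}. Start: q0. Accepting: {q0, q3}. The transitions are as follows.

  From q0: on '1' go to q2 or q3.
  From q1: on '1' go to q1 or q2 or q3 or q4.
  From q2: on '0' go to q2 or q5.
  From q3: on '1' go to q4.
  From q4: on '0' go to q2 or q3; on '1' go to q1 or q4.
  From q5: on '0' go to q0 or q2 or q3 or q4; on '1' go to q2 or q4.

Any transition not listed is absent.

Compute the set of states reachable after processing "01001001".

∅

Start in {q0}.
Read '0': {q0} → ∅.
The set is empty and remains empty for the remaining 7 symbols.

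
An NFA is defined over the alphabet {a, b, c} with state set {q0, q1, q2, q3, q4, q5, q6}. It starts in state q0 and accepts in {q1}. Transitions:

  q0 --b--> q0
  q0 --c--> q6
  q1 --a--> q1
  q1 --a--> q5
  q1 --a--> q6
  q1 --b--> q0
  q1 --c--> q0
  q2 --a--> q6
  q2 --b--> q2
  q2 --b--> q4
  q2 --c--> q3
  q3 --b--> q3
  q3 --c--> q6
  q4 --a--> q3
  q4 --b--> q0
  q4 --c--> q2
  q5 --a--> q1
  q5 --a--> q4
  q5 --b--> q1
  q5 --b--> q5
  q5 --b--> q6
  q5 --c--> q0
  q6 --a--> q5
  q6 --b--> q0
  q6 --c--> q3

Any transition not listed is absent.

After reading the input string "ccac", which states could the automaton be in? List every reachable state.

Start in {q0}.
Read 'c': q0→{q6}; now {q6}.
Read 'c': q6→{q3}; now {q3}.
Read 'a': q3→∅; now ∅.
The set is empty and remains empty for the remaining 1 symbol.

∅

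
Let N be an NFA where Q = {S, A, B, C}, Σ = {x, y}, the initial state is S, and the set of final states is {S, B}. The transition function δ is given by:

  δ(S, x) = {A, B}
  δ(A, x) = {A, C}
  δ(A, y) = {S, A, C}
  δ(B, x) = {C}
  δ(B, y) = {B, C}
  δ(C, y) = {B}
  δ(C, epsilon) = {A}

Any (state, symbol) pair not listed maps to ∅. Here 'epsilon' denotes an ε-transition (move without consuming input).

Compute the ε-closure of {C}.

Begin with {C}.
ε-move C → A; add A.

{A, C}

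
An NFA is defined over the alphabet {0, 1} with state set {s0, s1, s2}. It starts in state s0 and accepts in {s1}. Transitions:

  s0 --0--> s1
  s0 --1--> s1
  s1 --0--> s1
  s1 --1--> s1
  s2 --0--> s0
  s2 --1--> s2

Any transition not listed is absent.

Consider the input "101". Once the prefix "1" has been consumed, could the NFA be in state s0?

Start in {s0}.
Read '1': {s0} → {s1}.
State s0 is not in {s1}.

No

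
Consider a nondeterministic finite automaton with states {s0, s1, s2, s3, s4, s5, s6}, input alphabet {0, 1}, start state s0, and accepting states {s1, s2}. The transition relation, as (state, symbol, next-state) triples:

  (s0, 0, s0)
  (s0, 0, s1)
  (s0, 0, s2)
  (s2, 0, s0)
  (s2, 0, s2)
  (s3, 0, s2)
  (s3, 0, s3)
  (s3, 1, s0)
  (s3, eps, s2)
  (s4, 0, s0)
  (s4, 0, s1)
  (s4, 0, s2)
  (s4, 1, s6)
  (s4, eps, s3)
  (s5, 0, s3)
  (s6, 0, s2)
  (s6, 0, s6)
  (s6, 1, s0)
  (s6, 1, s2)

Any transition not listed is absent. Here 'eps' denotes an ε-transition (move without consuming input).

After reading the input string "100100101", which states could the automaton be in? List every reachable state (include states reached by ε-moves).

∅

Start in {s0}.
Read '1': s0→∅; now ∅.
The set is empty and remains empty for the remaining 8 symbols.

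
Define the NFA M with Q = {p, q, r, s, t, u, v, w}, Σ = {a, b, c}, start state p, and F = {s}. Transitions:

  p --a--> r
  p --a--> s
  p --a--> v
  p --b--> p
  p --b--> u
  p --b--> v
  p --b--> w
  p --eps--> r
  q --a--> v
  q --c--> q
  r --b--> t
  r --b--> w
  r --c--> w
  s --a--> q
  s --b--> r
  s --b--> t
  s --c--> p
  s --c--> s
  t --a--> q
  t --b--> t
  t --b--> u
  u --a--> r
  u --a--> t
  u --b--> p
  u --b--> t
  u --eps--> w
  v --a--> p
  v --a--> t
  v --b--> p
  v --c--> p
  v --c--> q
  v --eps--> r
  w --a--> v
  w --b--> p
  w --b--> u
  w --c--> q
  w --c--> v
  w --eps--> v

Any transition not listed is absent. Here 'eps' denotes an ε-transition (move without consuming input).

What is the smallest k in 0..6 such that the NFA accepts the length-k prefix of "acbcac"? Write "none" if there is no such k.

1

Start: ε-closure({p}) = {p, r}.
Read 'a': p→{r, s, v}, r→∅; now {r, s, v}.
None of the earlier sets intersect F, but {r, s, v} does.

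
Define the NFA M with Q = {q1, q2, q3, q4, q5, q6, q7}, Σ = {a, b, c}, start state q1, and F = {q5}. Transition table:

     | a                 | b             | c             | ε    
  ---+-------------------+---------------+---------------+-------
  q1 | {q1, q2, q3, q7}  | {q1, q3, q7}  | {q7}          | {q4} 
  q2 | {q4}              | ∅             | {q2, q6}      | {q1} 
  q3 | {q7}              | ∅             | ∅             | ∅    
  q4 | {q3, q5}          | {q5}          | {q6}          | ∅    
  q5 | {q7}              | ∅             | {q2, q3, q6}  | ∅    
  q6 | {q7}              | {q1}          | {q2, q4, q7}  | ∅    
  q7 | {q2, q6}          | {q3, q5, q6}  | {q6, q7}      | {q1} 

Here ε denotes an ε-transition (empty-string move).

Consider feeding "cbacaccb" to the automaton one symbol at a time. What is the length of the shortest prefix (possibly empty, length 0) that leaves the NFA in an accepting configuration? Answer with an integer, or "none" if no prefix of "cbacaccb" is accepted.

Start: ε-closure({q1}) = {q1, q4}.
Read 'c': {q1, q4} → {q1, q4, q6, q7}.
Read 'b': {q1, q4, q6, q7} → {q1, q3, q4, q5, q6, q7}.
None of the earlier sets intersect F, but {q1, q3, q4, q5, q6, q7} does.

2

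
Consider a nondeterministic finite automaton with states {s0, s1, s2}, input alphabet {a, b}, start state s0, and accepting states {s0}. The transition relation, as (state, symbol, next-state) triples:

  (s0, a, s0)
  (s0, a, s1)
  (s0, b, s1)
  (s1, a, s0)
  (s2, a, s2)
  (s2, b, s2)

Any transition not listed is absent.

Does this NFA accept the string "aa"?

Start in {s0}.
Read 'a': {s0} → {s0, s1}.
Read 'a': {s0, s1} → {s0, s1}.
The final set {s0, s1} contains the accepting state s0.

Yes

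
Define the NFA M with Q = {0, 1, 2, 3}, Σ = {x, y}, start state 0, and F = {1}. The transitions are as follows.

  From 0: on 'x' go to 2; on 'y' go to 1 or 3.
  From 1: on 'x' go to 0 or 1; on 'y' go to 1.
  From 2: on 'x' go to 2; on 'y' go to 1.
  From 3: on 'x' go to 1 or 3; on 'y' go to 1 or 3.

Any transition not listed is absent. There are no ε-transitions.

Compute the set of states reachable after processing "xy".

{1}

Start in {0}.
Read 'x': 0→{2}; now {2}.
Read 'y': 2→{1}; now {1}.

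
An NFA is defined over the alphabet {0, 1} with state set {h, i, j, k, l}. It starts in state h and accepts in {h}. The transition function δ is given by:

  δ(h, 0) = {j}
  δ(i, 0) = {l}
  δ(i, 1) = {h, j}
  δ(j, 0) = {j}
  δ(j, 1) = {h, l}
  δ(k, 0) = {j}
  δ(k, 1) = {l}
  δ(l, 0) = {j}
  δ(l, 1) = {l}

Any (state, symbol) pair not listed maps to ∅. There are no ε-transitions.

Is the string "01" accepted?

Start in {h}.
Read '0': h→{j}; now {j}.
Read '1': j→{h, l}; now {h, l}.
The final set {h, l} contains the accepting state h.

Yes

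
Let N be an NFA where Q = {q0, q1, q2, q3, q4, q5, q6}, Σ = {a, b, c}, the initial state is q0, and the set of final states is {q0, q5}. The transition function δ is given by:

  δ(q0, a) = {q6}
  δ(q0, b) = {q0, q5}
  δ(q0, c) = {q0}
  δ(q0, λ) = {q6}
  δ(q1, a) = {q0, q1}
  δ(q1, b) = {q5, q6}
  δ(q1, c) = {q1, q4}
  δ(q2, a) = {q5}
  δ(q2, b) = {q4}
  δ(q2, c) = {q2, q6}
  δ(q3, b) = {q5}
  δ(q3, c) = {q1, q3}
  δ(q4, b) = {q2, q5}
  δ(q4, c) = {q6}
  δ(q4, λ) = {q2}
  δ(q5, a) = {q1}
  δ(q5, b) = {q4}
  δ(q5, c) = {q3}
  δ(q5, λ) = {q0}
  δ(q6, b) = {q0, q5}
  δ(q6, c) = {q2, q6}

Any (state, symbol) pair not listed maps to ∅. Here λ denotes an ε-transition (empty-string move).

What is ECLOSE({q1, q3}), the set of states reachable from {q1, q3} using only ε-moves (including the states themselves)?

Begin with {q1, q3}.
No ε-moves leave this set, so the closure equals the set itself.

{q1, q3}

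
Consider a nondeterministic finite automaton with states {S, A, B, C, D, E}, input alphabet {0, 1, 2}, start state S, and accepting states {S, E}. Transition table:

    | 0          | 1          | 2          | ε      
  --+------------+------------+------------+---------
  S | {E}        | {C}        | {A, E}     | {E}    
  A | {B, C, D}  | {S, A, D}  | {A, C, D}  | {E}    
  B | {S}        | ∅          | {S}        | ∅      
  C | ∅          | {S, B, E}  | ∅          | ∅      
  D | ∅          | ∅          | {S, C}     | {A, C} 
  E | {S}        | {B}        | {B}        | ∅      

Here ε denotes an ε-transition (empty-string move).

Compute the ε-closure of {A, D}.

Begin with {A, D}.
ε-move A → E; add E.
ε-move D → C; add C.

{A, C, D, E}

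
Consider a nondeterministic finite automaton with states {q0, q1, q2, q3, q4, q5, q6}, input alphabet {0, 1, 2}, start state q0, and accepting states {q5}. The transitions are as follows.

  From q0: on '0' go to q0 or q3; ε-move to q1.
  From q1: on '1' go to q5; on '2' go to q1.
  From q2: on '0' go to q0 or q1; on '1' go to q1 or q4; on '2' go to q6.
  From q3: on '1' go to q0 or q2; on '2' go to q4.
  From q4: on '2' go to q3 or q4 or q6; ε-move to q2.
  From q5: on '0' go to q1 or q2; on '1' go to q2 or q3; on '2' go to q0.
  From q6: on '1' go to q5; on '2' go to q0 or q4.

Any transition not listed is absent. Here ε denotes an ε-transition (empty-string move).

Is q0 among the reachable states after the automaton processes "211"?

Start: ε-closure({q0}) = {q0, q1}.
Read '2': {q0, q1} → {q1}.
Read '1': {q1} → {q5}.
Read '1': {q5} → {q2, q3}.
State q0 is not in {q2, q3}.

No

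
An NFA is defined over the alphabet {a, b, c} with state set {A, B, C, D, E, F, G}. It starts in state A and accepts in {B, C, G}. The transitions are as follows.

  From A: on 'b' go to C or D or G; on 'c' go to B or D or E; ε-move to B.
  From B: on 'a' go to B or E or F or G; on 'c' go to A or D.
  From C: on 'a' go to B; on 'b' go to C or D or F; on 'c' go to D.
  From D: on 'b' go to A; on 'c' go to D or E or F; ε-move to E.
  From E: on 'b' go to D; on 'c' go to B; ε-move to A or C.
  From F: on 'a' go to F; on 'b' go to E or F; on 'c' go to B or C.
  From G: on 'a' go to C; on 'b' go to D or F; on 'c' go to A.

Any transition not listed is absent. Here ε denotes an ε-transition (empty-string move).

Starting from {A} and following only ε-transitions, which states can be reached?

Begin with {A}.
ε-move A → B; add B.

{A, B}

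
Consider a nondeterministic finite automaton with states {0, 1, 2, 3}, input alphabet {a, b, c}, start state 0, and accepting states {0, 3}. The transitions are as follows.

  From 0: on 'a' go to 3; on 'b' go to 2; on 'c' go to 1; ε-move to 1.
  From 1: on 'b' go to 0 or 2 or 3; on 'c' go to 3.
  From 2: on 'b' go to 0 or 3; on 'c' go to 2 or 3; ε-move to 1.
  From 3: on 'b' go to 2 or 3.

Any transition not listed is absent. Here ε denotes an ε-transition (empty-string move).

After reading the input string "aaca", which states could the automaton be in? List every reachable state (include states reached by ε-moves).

∅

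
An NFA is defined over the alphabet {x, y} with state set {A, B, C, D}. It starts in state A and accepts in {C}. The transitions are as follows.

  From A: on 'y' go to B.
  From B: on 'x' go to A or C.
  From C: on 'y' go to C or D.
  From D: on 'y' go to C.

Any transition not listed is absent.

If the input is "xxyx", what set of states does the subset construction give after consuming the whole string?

Start in {A}.
Read 'x': A→∅; now ∅.
The set is empty and remains empty for the remaining 3 symbols.

∅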